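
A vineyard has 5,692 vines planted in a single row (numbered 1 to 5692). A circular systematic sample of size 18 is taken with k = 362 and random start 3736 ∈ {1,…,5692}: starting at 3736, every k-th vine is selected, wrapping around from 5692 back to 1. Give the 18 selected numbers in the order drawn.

Selection 1: 3736
Selection 2: 3736 + 362 = 4098
Selection 3: 4098 + 362 = 4460
Selection 4: 4460 + 362 = 4822
Selection 5: 4822 + 362 = 5184
Selection 6: 5184 + 362 = 5546
Selection 7: 5546 + 362 = 5908 → 5908 − 5692 = 216
Selection 8: 216 + 362 = 578
Selection 9: 578 + 362 = 940
Selection 10: 940 + 362 = 1302
Selection 11: 1302 + 362 = 1664
Selection 12: 1664 + 362 = 2026
Selection 13: 2026 + 362 = 2388
Selection 14: 2388 + 362 = 2750
Selection 15: 2750 + 362 = 3112
Selection 16: 3112 + 362 = 3474
Selection 17: 3474 + 362 = 3836
Selection 18: 3836 + 362 = 4198

3736, 4098, 4460, 4822, 5184, 5546, 216, 578, 940, 1302, 1664, 2026, 2388, 2750, 3112, 3474, 3836, 4198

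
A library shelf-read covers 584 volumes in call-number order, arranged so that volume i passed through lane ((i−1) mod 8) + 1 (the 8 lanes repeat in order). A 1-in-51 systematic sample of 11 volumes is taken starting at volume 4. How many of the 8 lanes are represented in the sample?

Consecutive selections differ by k = 51, so their lane numbers differ by 51 mod 8 = 3.
gcd(51, 8) = 1, so the sample visits 8/1 = 8 distinct residues mod 8.
Start 4 is lane 4; the lanes hit are 1, 2, 3, 4, 5, 6, 7, 8.

8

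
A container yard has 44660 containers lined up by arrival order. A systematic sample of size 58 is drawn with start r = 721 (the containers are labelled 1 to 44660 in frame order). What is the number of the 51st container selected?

39221

k = 44660/58 = 770
51st selection = r + (51−1)·k = 721 + 50×770 = 721 + 38500 = 39221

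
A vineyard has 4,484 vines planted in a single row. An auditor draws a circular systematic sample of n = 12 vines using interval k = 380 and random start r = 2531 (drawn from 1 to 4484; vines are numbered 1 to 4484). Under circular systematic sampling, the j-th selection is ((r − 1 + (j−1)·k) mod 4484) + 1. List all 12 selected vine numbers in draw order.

2531, 2911, 3291, 3671, 4051, 4431, 327, 707, 1087, 1467, 1847, 2227

Selection 1: 2531
Selection 2: 2531 + 380 = 2911
Selection 3: 2911 + 380 = 3291
Selection 4: 3291 + 380 = 3671
Selection 5: 3671 + 380 = 4051
Selection 6: 4051 + 380 = 4431
Selection 7: 4431 + 380 = 4811 → 4811 − 4484 = 327
Selection 8: 327 + 380 = 707
Selection 9: 707 + 380 = 1087
Selection 10: 1087 + 380 = 1467
Selection 11: 1467 + 380 = 1847
Selection 12: 1847 + 380 = 2227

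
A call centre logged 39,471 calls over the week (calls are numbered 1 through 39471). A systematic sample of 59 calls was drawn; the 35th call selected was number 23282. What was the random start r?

k = 39471/59 = 669
r = 23282 − (35−1)×669 = 23282 − 22746 = 536

536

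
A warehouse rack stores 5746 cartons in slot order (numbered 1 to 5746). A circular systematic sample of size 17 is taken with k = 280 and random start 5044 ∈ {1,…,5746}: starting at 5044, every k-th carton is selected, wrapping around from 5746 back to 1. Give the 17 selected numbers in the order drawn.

5044, 5324, 5604, 138, 418, 698, 978, 1258, 1538, 1818, 2098, 2378, 2658, 2938, 3218, 3498, 3778

Selection 1: 5044
Selection 2: 5044 + 280 = 5324
Selection 3: 5324 + 280 = 5604
Selection 4: 5604 + 280 = 5884 → 5884 − 5746 = 138
Selection 5: 138 + 280 = 418
Selection 6: 418 + 280 = 698
Selection 7: 698 + 280 = 978
Selection 8: 978 + 280 = 1258
Selection 9: 1258 + 280 = 1538
Selection 10: 1538 + 280 = 1818
Selection 11: 1818 + 280 = 2098
Selection 12: 2098 + 280 = 2378
Selection 13: 2378 + 280 = 2658
Selection 14: 2658 + 280 = 2938
Selection 15: 2938 + 280 = 3218
Selection 16: 3218 + 280 = 3498
Selection 17: 3498 + 280 = 3778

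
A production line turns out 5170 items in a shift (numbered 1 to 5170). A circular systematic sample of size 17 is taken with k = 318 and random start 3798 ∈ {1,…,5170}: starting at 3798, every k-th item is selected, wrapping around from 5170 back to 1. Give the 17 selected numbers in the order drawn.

3798, 4116, 4434, 4752, 5070, 218, 536, 854, 1172, 1490, 1808, 2126, 2444, 2762, 3080, 3398, 3716

Selection 1: 3798
Selection 2: 3798 + 318 = 4116
Selection 3: 4116 + 318 = 4434
Selection 4: 4434 + 318 = 4752
Selection 5: 4752 + 318 = 5070
Selection 6: 5070 + 318 = 5388 → 5388 − 5170 = 218
Selection 7: 218 + 318 = 536
Selection 8: 536 + 318 = 854
Selection 9: 854 + 318 = 1172
Selection 10: 1172 + 318 = 1490
Selection 11: 1490 + 318 = 1808
Selection 12: 1808 + 318 = 2126
Selection 13: 2126 + 318 = 2444
Selection 14: 2444 + 318 = 2762
Selection 15: 2762 + 318 = 3080
Selection 16: 3080 + 318 = 3398
Selection 17: 3398 + 318 = 3716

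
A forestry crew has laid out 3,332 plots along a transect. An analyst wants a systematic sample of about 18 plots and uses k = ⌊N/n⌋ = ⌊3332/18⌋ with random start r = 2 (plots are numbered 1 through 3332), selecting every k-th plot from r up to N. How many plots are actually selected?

19

k = ⌊3332/18⌋ = 185
Achieved size = ⌊(3332 − 2)/185⌋ + 1 = ⌊3330/185⌋ + 1 = 18 + 1 = 19
(last selection: 2 + 18×185 = 3332 ≤ 3332; next would be 3517 > 3332)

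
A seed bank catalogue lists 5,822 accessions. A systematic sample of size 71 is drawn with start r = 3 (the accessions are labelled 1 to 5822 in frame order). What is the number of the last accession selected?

k = 5822/71 = 82
71st selection = r + (71−1)·k = 3 + 70×82 = 3 + 5740 = 5743

5743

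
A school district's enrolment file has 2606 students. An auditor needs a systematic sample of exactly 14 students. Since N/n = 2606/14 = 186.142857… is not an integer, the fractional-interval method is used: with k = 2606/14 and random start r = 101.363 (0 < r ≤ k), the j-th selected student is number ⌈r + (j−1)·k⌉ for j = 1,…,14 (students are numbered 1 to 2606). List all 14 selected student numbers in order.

j=1: r + 0k = 101.363 → ⌈·⌉ = 102
j=2: r + 1k = 287.505857… → ⌈·⌉ = 288
j=3: r + 2k = 473.648714… → ⌈·⌉ = 474
j=4: r + 3k = 659.791571… → ⌈·⌉ = 660
j=5: r + 4k = 845.934428… → ⌈·⌉ = 846
j=6: r + 5k = 1032.077285… → ⌈·⌉ = 1033
j=7: r + 6k = 1218.220142… → ⌈·⌉ = 1219
j=8: r + 7k = 1404.363 → ⌈·⌉ = 1405
j=9: r + 8k = 1590.505857… → ⌈·⌉ = 1591
j=10: r + 9k = 1776.648714… → ⌈·⌉ = 1777
j=11: r + 10k = 1962.791571… → ⌈·⌉ = 1963
j=12: r + 11k = 2148.934428… → ⌈·⌉ = 2149
j=13: r + 12k = 2335.077285… → ⌈·⌉ = 2336
j=14: r + 13k = 2521.220142… → ⌈·⌉ = 2522

102, 288, 474, 660, 846, 1033, 1219, 1405, 1591, 1777, 1963, 2149, 2336, 2522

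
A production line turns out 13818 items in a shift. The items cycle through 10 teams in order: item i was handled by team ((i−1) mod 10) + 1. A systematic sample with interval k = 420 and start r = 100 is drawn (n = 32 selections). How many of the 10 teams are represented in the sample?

Consecutive selections differ by k = 420, so their team numbers differ by 420 mod 10 = 0.
gcd(420, 10) = 10, so the sample visits 10/10 = 1 distinct residues mod 10.
Start 100 is team 10; the teams hit are 10.

1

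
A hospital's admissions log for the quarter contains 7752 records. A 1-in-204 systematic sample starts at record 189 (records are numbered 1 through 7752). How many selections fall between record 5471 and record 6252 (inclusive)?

k = 204
First selection ≥ 5471: 189 + ⌈(5471−189)/204⌉·204 = 189 + 26×204 = 5493
Last selection ≤ 6252: 189 + ⌊(6252−189)/204⌋·204 = 189 + 29×204 = 6105
Count = 29 − 26 + 1 = 4

4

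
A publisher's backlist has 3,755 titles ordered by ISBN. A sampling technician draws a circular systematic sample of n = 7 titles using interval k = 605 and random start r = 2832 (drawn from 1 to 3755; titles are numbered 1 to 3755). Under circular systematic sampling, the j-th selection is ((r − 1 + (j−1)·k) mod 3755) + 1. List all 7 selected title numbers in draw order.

2832, 3437, 287, 892, 1497, 2102, 2707

Selection 1: 2832
Selection 2: 2832 + 605 = 3437
Selection 3: 3437 + 605 = 4042 → 4042 − 3755 = 287
Selection 4: 287 + 605 = 892
Selection 5: 892 + 605 = 1497
Selection 6: 1497 + 605 = 2102
Selection 7: 2102 + 605 = 2707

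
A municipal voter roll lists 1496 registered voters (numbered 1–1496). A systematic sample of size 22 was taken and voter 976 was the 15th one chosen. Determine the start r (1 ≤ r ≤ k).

k = 1496/22 = 68
r = 976 − (15−1)×68 = 976 − 952 = 24

24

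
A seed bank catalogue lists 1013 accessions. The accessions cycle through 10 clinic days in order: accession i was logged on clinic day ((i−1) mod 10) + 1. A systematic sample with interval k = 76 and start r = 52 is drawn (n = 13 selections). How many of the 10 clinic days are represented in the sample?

Consecutive selections differ by k = 76, so their clinic day numbers differ by 76 mod 10 = 6.
gcd(76, 10) = 2, so the sample visits 10/2 = 5 distinct residues mod 10.
Start 52 is clinic day 2; the clinic days hit are 2, 4, 6, 8, 10.

5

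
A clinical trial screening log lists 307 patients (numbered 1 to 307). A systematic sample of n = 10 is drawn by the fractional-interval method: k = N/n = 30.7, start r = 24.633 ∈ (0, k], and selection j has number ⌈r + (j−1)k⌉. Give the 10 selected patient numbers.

j=1: r + 0k = 24.633 → ⌈·⌉ = 25
j=2: r + 1k = 55.333 → ⌈·⌉ = 56
j=3: r + 2k = 86.033 → ⌈·⌉ = 87
j=4: r + 3k = 116.733 → ⌈·⌉ = 117
j=5: r + 4k = 147.433 → ⌈·⌉ = 148
j=6: r + 5k = 178.133 → ⌈·⌉ = 179
j=7: r + 6k = 208.833 → ⌈·⌉ = 209
j=8: r + 7k = 239.533 → ⌈·⌉ = 240
j=9: r + 8k = 270.233 → ⌈·⌉ = 271
j=10: r + 9k = 300.933 → ⌈·⌉ = 301

25, 56, 87, 117, 148, 179, 209, 240, 271, 301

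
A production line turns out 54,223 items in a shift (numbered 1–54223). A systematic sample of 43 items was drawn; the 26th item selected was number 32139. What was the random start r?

k = 54223/43 = 1261
r = 32139 − (26−1)×1261 = 32139 − 31525 = 614

614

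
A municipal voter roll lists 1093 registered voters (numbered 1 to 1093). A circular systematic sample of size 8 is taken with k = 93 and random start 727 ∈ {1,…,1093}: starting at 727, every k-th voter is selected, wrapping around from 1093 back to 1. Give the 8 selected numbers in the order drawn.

727, 820, 913, 1006, 6, 99, 192, 285

Selection 1: 727
Selection 2: 727 + 93 = 820
Selection 3: 820 + 93 = 913
Selection 4: 913 + 93 = 1006
Selection 5: 1006 + 93 = 1099 → 1099 − 1093 = 6
Selection 6: 6 + 93 = 99
Selection 7: 99 + 93 = 192
Selection 8: 192 + 93 = 285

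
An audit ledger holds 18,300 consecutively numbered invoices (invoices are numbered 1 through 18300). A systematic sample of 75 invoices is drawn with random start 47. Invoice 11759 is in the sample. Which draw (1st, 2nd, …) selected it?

49

k = 18300/75 = 244
position = (11759 − 47)/244 + 1 = 11712/244 + 1 = 48 + 1 = 49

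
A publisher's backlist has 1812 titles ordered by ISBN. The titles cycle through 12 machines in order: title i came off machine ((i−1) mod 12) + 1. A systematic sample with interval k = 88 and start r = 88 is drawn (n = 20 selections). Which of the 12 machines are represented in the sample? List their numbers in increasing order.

4, 8, 12

Consecutive selections differ by k = 88, so their machine numbers differ by 88 mod 12 = 4.
gcd(88, 12) = 4, so the sample visits 12/4 = 3 distinct residues mod 12.
Start 88 is machine 4; the machines hit are 4, 8, 12.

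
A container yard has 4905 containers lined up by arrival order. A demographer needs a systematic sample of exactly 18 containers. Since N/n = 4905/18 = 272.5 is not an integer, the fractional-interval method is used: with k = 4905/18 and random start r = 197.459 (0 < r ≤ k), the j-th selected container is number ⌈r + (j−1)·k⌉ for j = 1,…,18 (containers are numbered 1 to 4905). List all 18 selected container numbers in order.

198, 470, 743, 1015, 1288, 1560, 1833, 2105, 2378, 2650, 2923, 3195, 3468, 3740, 4013, 4285, 4558, 4830

j=1: r + 0k = 197.459 → ⌈·⌉ = 198
j=2: r + 1k = 469.959 → ⌈·⌉ = 470
j=3: r + 2k = 742.459 → ⌈·⌉ = 743
j=4: r + 3k = 1014.959 → ⌈·⌉ = 1015
j=5: r + 4k = 1287.459 → ⌈·⌉ = 1288
j=6: r + 5k = 1559.959 → ⌈·⌉ = 1560
j=7: r + 6k = 1832.459 → ⌈·⌉ = 1833
j=8: r + 7k = 2104.959 → ⌈·⌉ = 2105
j=9: r + 8k = 2377.459 → ⌈·⌉ = 2378
j=10: r + 9k = 2649.959 → ⌈·⌉ = 2650
j=11: r + 10k = 2922.459 → ⌈·⌉ = 2923
j=12: r + 11k = 3194.959 → ⌈·⌉ = 3195
j=13: r + 12k = 3467.459 → ⌈·⌉ = 3468
j=14: r + 13k = 3739.959 → ⌈·⌉ = 3740
j=15: r + 14k = 4012.459 → ⌈·⌉ = 4013
j=16: r + 15k = 4284.959 → ⌈·⌉ = 4285
j=17: r + 16k = 4557.459 → ⌈·⌉ = 4558
j=18: r + 17k = 4829.959 → ⌈·⌉ = 4830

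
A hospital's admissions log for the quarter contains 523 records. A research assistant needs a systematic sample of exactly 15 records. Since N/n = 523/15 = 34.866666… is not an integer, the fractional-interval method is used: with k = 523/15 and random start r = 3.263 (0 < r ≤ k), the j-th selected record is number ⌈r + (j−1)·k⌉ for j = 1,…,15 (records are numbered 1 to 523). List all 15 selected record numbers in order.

j=1: r + 0k = 3.263 → ⌈·⌉ = 4
j=2: r + 1k = 38.129666… → ⌈·⌉ = 39
j=3: r + 2k = 72.996333… → ⌈·⌉ = 73
j=4: r + 3k = 107.863 → ⌈·⌉ = 108
j=5: r + 4k = 142.729666… → ⌈·⌉ = 143
j=6: r + 5k = 177.596333… → ⌈·⌉ = 178
j=7: r + 6k = 212.463 → ⌈·⌉ = 213
j=8: r + 7k = 247.329666… → ⌈·⌉ = 248
j=9: r + 8k = 282.196333… → ⌈·⌉ = 283
j=10: r + 9k = 317.063 → ⌈·⌉ = 318
j=11: r + 10k = 351.929666… → ⌈·⌉ = 352
j=12: r + 11k = 386.796333… → ⌈·⌉ = 387
j=13: r + 12k = 421.663 → ⌈·⌉ = 422
j=14: r + 13k = 456.529666… → ⌈·⌉ = 457
j=15: r + 14k = 491.396333… → ⌈·⌉ = 492

4, 39, 73, 108, 143, 178, 213, 248, 283, 318, 352, 387, 422, 457, 492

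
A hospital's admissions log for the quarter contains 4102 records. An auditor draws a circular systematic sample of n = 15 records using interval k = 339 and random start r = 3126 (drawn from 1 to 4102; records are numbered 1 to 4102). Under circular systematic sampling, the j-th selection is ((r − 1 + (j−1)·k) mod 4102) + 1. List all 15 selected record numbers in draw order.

3126, 3465, 3804, 41, 380, 719, 1058, 1397, 1736, 2075, 2414, 2753, 3092, 3431, 3770

Selection 1: 3126
Selection 2: 3126 + 339 = 3465
Selection 3: 3465 + 339 = 3804
Selection 4: 3804 + 339 = 4143 → 4143 − 4102 = 41
Selection 5: 41 + 339 = 380
Selection 6: 380 + 339 = 719
Selection 7: 719 + 339 = 1058
Selection 8: 1058 + 339 = 1397
Selection 9: 1397 + 339 = 1736
Selection 10: 1736 + 339 = 2075
Selection 11: 2075 + 339 = 2414
Selection 12: 2414 + 339 = 2753
Selection 13: 2753 + 339 = 3092
Selection 14: 3092 + 339 = 3431
Selection 15: 3431 + 339 = 3770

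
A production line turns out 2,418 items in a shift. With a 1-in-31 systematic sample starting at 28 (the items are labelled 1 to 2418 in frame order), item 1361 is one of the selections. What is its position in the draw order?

44

k = 31
position = (1361 − 28)/31 + 1 = 1333/31 + 1 = 43 + 1 = 44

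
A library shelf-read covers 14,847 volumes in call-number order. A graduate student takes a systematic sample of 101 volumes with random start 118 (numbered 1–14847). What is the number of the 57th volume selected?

k = 14847/101 = 147
57th selection = r + (57−1)·k = 118 + 56×147 = 118 + 8232 = 8350

8350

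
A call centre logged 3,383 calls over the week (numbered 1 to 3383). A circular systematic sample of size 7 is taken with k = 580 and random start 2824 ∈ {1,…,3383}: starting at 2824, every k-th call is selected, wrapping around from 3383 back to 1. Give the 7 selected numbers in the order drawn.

Selection 1: 2824
Selection 2: 2824 + 580 = 3404 → 3404 − 3383 = 21
Selection 3: 21 + 580 = 601
Selection 4: 601 + 580 = 1181
Selection 5: 1181 + 580 = 1761
Selection 6: 1761 + 580 = 2341
Selection 7: 2341 + 580 = 2921

2824, 21, 601, 1181, 1761, 2341, 2921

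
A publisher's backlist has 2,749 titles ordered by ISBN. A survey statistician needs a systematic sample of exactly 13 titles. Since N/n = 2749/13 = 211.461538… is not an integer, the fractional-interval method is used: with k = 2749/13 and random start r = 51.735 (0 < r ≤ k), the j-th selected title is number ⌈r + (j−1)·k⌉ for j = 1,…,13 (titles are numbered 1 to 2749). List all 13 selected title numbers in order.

j=1: r + 0k = 51.735 → ⌈·⌉ = 52
j=2: r + 1k = 263.196538… → ⌈·⌉ = 264
j=3: r + 2k = 474.658076… → ⌈·⌉ = 475
j=4: r + 3k = 686.119615… → ⌈·⌉ = 687
j=5: r + 4k = 897.581153… → ⌈·⌉ = 898
j=6: r + 5k = 1109.042692… → ⌈·⌉ = 1110
j=7: r + 6k = 1320.504230… → ⌈·⌉ = 1321
j=8: r + 7k = 1531.965769… → ⌈·⌉ = 1532
j=9: r + 8k = 1743.427307… → ⌈·⌉ = 1744
j=10: r + 9k = 1954.888846… → ⌈·⌉ = 1955
j=11: r + 10k = 2166.350384… → ⌈·⌉ = 2167
j=12: r + 11k = 2377.811923… → ⌈·⌉ = 2378
j=13: r + 12k = 2589.273461… → ⌈·⌉ = 2590

52, 264, 475, 687, 898, 1110, 1321, 1532, 1744, 1955, 2167, 2378, 2590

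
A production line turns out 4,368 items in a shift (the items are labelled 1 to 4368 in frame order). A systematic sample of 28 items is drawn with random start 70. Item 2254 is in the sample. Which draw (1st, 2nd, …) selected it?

k = 4368/28 = 156
position = (2254 − 70)/156 + 1 = 2184/156 + 1 = 14 + 1 = 15

15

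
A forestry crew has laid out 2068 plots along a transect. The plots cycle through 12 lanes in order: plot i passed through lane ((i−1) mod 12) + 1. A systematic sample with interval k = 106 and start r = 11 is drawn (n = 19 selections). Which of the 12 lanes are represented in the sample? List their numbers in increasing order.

1, 3, 5, 7, 9, 11

Consecutive selections differ by k = 106, so their lane numbers differ by 106 mod 12 = 10.
gcd(106, 12) = 2, so the sample visits 12/2 = 6 distinct residues mod 12.
Start 11 is lane 11; the lanes hit are 1, 3, 5, 7, 9, 11.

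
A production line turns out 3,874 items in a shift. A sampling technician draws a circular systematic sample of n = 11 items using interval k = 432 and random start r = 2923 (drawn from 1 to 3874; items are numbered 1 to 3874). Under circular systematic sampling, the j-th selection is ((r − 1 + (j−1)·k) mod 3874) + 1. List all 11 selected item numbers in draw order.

2923, 3355, 3787, 345, 777, 1209, 1641, 2073, 2505, 2937, 3369

Selection 1: 2923
Selection 2: 2923 + 432 = 3355
Selection 3: 3355 + 432 = 3787
Selection 4: 3787 + 432 = 4219 → 4219 − 3874 = 345
Selection 5: 345 + 432 = 777
Selection 6: 777 + 432 = 1209
Selection 7: 1209 + 432 = 1641
Selection 8: 1641 + 432 = 2073
Selection 9: 2073 + 432 = 2505
Selection 10: 2505 + 432 = 2937
Selection 11: 2937 + 432 = 3369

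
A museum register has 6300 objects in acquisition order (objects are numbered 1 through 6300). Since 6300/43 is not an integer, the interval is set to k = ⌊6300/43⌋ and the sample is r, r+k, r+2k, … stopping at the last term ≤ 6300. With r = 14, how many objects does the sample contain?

44

k = ⌊6300/43⌋ = 146
Achieved size = ⌊(6300 − 14)/146⌋ + 1 = ⌊6286/146⌋ + 1 = 43 + 1 = 44
(last selection: 14 + 43×146 = 6292 ≤ 6300; next would be 6438 > 6300)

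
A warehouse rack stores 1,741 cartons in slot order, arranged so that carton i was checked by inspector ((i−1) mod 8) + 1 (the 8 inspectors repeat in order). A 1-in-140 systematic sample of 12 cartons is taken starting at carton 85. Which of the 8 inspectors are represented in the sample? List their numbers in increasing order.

1, 5

Consecutive selections differ by k = 140, so their inspector numbers differ by 140 mod 8 = 4.
gcd(140, 8) = 4, so the sample visits 8/4 = 2 distinct residues mod 8.
Start 85 is inspector 5; the inspectors hit are 1, 5.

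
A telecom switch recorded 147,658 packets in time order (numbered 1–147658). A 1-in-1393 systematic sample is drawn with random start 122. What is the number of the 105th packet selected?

k = 1393
105th selection = r + (105−1)·k = 122 + 104×1393 = 122 + 144872 = 144994

144994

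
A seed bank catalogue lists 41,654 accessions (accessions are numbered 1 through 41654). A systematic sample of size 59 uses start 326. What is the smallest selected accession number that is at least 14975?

15152

k = 41654/59 = 706
Steps past start: ⌈(14975 − 326)/706⌉ = ⌈14649/706⌉ = 21
Selected accession: 326 + 21×706 = 15152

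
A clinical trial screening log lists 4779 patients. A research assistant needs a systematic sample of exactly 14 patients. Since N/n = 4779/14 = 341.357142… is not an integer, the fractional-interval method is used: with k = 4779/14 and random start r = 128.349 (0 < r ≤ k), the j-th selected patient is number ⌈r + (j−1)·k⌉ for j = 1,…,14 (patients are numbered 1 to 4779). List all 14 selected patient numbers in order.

j=1: r + 0k = 128.349 → ⌈·⌉ = 129
j=2: r + 1k = 469.706142… → ⌈·⌉ = 470
j=3: r + 2k = 811.063285… → ⌈·⌉ = 812
j=4: r + 3k = 1152.420428… → ⌈·⌉ = 1153
j=5: r + 4k = 1493.777571… → ⌈·⌉ = 1494
j=6: r + 5k = 1835.134714… → ⌈·⌉ = 1836
j=7: r + 6k = 2176.491857… → ⌈·⌉ = 2177
j=8: r + 7k = 2517.849 → ⌈·⌉ = 2518
j=9: r + 8k = 2859.206142… → ⌈·⌉ = 2860
j=10: r + 9k = 3200.563285… → ⌈·⌉ = 3201
j=11: r + 10k = 3541.920428… → ⌈·⌉ = 3542
j=12: r + 11k = 3883.277571… → ⌈·⌉ = 3884
j=13: r + 12k = 4224.634714… → ⌈·⌉ = 4225
j=14: r + 13k = 4565.991857… → ⌈·⌉ = 4566

129, 470, 812, 1153, 1494, 1836, 2177, 2518, 2860, 3201, 3542, 3884, 4225, 4566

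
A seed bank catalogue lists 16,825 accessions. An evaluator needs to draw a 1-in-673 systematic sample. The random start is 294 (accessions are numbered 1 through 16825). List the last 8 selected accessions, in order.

11735, 12408, 13081, 13754, 14427, 15100, 15773, 16446

18th selection = 294 + 17×673 = 11735
19th: 11735 + 673 = 12408
20th: 12408 + 673 = 13081
21st: 13081 + 673 = 13754
22nd: 13754 + 673 = 14427
23rd: 14427 + 673 = 15100
24th: 15100 + 673 = 15773
25th: 15773 + 673 = 16446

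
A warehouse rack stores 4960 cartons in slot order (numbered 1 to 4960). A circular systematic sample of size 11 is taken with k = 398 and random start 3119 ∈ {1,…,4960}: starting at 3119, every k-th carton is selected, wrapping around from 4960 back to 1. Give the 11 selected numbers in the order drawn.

3119, 3517, 3915, 4313, 4711, 149, 547, 945, 1343, 1741, 2139

Selection 1: 3119
Selection 2: 3119 + 398 = 3517
Selection 3: 3517 + 398 = 3915
Selection 4: 3915 + 398 = 4313
Selection 5: 4313 + 398 = 4711
Selection 6: 4711 + 398 = 5109 → 5109 − 4960 = 149
Selection 7: 149 + 398 = 547
Selection 8: 547 + 398 = 945
Selection 9: 945 + 398 = 1343
Selection 10: 1343 + 398 = 1741
Selection 11: 1741 + 398 = 2139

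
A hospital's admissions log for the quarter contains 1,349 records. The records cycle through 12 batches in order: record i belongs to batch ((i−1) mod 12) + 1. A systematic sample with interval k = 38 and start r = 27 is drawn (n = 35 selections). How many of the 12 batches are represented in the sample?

6

Consecutive selections differ by k = 38, so their batch numbers differ by 38 mod 12 = 2.
gcd(38, 12) = 2, so the sample visits 12/2 = 6 distinct residues mod 12.
Start 27 is batch 3; the batches hit are 1, 3, 5, 7, 9, 11.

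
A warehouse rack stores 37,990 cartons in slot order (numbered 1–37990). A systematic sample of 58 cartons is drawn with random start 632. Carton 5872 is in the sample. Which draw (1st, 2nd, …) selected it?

9

k = 37990/58 = 655
position = (5872 − 632)/655 + 1 = 5240/655 + 1 = 8 + 1 = 9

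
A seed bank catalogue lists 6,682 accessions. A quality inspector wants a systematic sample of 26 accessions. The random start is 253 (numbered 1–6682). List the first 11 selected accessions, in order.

k = N/n = 6682/26 = 257
accession 1: 253
accession 2: 253 + 257 = 510
accession 3: 510 + 257 = 767
accession 4: 767 + 257 = 1024
accession 5: 1024 + 257 = 1281
accession 6: 1281 + 257 = 1538
accession 7: 1538 + 257 = 1795
accession 8: 1795 + 257 = 2052
accession 9: 2052 + 257 = 2309
accession 10: 2309 + 257 = 2566
accession 11: 2566 + 257 = 2823

253, 510, 767, 1024, 1281, 1538, 1795, 2052, 2309, 2566, 2823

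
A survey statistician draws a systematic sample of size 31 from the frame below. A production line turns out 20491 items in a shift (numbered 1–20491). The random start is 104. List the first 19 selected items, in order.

k = N/n = 20491/31 = 661
item 1: 104
item 2: 104 + 661 = 765
item 3: 765 + 661 = 1426
item 4: 1426 + 661 = 2087
item 5: 2087 + 661 = 2748
item 6: 2748 + 661 = 3409
item 7: 3409 + 661 = 4070
item 8: 4070 + 661 = 4731
item 9: 4731 + 661 = 5392
item 10: 5392 + 661 = 6053
item 11: 6053 + 661 = 6714
item 12: 6714 + 661 = 7375
item 13: 7375 + 661 = 8036
item 14: 8036 + 661 = 8697
item 15: 8697 + 661 = 9358
item 16: 9358 + 661 = 10019
item 17: 10019 + 661 = 10680
item 18: 10680 + 661 = 11341
item 19: 11341 + 661 = 12002

104, 765, 1426, 2087, 2748, 3409, 4070, 4731, 5392, 6053, 6714, 7375, 8036, 8697, 9358, 10019, 10680, 11341, 12002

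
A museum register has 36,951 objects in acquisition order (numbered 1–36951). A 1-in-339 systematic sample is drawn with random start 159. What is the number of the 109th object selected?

k = 339
109th selection = r + (109−1)·k = 159 + 108×339 = 159 + 36612 = 36771

36771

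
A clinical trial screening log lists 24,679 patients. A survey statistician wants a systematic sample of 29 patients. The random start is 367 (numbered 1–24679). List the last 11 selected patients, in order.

15685, 16536, 17387, 18238, 19089, 19940, 20791, 21642, 22493, 23344, 24195

k = N/n = 24679/29 = 851
19th selection = 367 + 18×851 = 15685
20th: 15685 + 851 = 16536
21st: 16536 + 851 = 17387
22nd: 17387 + 851 = 18238
23rd: 18238 + 851 = 19089
24th: 19089 + 851 = 19940
25th: 19940 + 851 = 20791
26th: 20791 + 851 = 21642
27th: 21642 + 851 = 22493
28th: 22493 + 851 = 23344
29th: 23344 + 851 = 24195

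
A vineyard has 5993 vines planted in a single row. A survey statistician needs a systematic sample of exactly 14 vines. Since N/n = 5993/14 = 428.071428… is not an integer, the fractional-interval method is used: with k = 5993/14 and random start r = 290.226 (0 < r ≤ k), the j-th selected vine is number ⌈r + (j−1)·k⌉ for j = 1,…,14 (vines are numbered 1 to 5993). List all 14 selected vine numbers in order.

291, 719, 1147, 1575, 2003, 2431, 2859, 3287, 3715, 4143, 4571, 5000, 5428, 5856

j=1: r + 0k = 290.226 → ⌈·⌉ = 291
j=2: r + 1k = 718.297428… → ⌈·⌉ = 719
j=3: r + 2k = 1146.368857… → ⌈·⌉ = 1147
j=4: r + 3k = 1574.440285… → ⌈·⌉ = 1575
j=5: r + 4k = 2002.511714… → ⌈·⌉ = 2003
j=6: r + 5k = 2430.583142… → ⌈·⌉ = 2431
j=7: r + 6k = 2858.654571… → ⌈·⌉ = 2859
j=8: r + 7k = 3286.726 → ⌈·⌉ = 3287
j=9: r + 8k = 3714.797428… → ⌈·⌉ = 3715
j=10: r + 9k = 4142.868857… → ⌈·⌉ = 4143
j=11: r + 10k = 4570.940285… → ⌈·⌉ = 4571
j=12: r + 11k = 4999.011714… → ⌈·⌉ = 5000
j=13: r + 12k = 5427.083142… → ⌈·⌉ = 5428
j=14: r + 13k = 5855.154571… → ⌈·⌉ = 5856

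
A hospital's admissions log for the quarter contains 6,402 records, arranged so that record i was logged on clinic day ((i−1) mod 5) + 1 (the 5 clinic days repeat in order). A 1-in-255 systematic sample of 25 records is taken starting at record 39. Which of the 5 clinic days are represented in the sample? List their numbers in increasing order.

4

Consecutive selections differ by k = 255, so their clinic day numbers differ by 255 mod 5 = 0.
gcd(255, 5) = 5, so the sample visits 5/5 = 1 distinct residues mod 5.
Start 39 is clinic day 4; the clinic days hit are 4.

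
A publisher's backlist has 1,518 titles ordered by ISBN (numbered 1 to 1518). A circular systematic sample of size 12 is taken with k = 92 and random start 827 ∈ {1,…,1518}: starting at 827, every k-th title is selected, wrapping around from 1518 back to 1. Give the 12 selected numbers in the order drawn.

Selection 1: 827
Selection 2: 827 + 92 = 919
Selection 3: 919 + 92 = 1011
Selection 4: 1011 + 92 = 1103
Selection 5: 1103 + 92 = 1195
Selection 6: 1195 + 92 = 1287
Selection 7: 1287 + 92 = 1379
Selection 8: 1379 + 92 = 1471
Selection 9: 1471 + 92 = 1563 → 1563 − 1518 = 45
Selection 10: 45 + 92 = 137
Selection 11: 137 + 92 = 229
Selection 12: 229 + 92 = 321

827, 919, 1011, 1103, 1195, 1287, 1379, 1471, 45, 137, 229, 321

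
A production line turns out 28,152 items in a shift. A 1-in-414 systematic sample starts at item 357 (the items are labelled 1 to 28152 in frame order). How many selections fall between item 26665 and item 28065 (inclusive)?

3

k = 414
First selection ≥ 26665: 357 + ⌈(26665−357)/414⌉·414 = 357 + 64×414 = 26853
Last selection ≤ 28065: 357 + ⌊(28065−357)/414⌋·414 = 357 + 66×414 = 27681
Count = 66 − 64 + 1 = 3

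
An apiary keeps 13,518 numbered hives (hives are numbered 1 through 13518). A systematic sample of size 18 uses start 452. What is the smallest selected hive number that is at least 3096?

k = 13518/18 = 751
Steps past start: ⌈(3096 − 452)/751⌉ = ⌈2644/751⌉ = 4
Selected hive: 452 + 4×751 = 3456

3456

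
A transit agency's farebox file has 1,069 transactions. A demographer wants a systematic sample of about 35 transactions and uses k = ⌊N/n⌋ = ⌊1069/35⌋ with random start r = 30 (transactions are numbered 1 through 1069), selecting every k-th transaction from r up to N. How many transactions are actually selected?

k = ⌊1069/35⌋ = 30
Achieved size = ⌊(1069 − 30)/30⌋ + 1 = ⌊1039/30⌋ + 1 = 34 + 1 = 35
(last selection: 30 + 34×30 = 1050 ≤ 1069; next would be 1080 > 1069)

35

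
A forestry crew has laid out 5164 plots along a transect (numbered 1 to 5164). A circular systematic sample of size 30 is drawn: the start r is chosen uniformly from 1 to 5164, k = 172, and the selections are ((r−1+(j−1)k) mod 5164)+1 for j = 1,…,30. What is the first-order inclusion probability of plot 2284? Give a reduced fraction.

For each position j, as r ranges over 1…5164 the j-th selection hits every plot exactly once, so plot 2284 is selected for exactly 30 of the 5164 starts.
Inclusion probability = 30/5164 = 15/2582.

15/2582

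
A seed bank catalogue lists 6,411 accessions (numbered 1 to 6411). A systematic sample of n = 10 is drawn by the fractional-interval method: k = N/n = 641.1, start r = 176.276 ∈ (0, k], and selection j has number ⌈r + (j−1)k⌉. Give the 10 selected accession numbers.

j=1: r + 0k = 176.276 → ⌈·⌉ = 177
j=2: r + 1k = 817.376 → ⌈·⌉ = 818
j=3: r + 2k = 1458.476 → ⌈·⌉ = 1459
j=4: r + 3k = 2099.576 → ⌈·⌉ = 2100
j=5: r + 4k = 2740.676 → ⌈·⌉ = 2741
j=6: r + 5k = 3381.776 → ⌈·⌉ = 3382
j=7: r + 6k = 4022.876 → ⌈·⌉ = 4023
j=8: r + 7k = 4663.976 → ⌈·⌉ = 4664
j=9: r + 8k = 5305.076 → ⌈·⌉ = 5306
j=10: r + 9k = 5946.176 → ⌈·⌉ = 5947

177, 818, 1459, 2100, 2741, 3382, 4023, 4664, 5306, 5947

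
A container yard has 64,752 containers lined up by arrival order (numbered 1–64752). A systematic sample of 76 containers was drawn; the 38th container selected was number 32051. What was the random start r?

k = 64752/76 = 852
r = 32051 − (38−1)×852 = 32051 − 31524 = 527

527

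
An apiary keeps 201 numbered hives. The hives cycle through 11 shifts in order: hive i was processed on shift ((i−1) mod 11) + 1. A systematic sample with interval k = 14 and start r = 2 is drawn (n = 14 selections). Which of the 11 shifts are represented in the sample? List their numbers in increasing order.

1, 2, 3, 4, 5, 6, 7, 8, 9, 10, 11

Consecutive selections differ by k = 14, so their shift numbers differ by 14 mod 11 = 3.
gcd(14, 11) = 1, so the sample visits 11/1 = 11 distinct residues mod 11.
Start 2 is shift 2; the shifts hit are 1, 2, 3, 4, 5, 6, 7, 8, 9, 10, 11.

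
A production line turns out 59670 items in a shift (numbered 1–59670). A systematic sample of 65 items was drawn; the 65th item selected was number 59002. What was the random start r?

k = 59670/65 = 918
r = 59002 − (65−1)×918 = 59002 − 58752 = 250

250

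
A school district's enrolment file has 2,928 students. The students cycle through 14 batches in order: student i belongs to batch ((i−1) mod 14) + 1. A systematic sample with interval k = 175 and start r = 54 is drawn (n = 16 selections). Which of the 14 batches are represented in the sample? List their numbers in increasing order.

Consecutive selections differ by k = 175, so their batch numbers differ by 175 mod 14 = 7.
gcd(175, 14) = 7, so the sample visits 14/7 = 2 distinct residues mod 14.
Start 54 is batch 12; the batches hit are 5, 12.

5, 12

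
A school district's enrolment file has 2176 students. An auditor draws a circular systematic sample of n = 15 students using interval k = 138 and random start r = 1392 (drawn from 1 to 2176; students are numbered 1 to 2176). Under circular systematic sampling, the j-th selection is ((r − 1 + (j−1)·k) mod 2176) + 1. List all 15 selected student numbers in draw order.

1392, 1530, 1668, 1806, 1944, 2082, 44, 182, 320, 458, 596, 734, 872, 1010, 1148

Selection 1: 1392
Selection 2: 1392 + 138 = 1530
Selection 3: 1530 + 138 = 1668
Selection 4: 1668 + 138 = 1806
Selection 5: 1806 + 138 = 1944
Selection 6: 1944 + 138 = 2082
Selection 7: 2082 + 138 = 2220 → 2220 − 2176 = 44
Selection 8: 44 + 138 = 182
Selection 9: 182 + 138 = 320
Selection 10: 320 + 138 = 458
Selection 11: 458 + 138 = 596
Selection 12: 596 + 138 = 734
Selection 13: 734 + 138 = 872
Selection 14: 872 + 138 = 1010
Selection 15: 1010 + 138 = 1148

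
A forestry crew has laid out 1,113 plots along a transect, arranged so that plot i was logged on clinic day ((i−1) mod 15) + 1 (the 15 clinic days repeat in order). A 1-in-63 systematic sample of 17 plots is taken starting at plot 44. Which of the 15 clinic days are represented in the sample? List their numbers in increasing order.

2, 5, 8, 11, 14

Consecutive selections differ by k = 63, so their clinic day numbers differ by 63 mod 15 = 3.
gcd(63, 15) = 3, so the sample visits 15/3 = 5 distinct residues mod 15.
Start 44 is clinic day 14; the clinic days hit are 2, 5, 8, 11, 14.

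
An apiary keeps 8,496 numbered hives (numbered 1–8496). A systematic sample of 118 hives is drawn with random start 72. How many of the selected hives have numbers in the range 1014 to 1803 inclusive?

11

k = 8496/118 = 72
First selection ≥ 1014: 72 + ⌈(1014−72)/72⌉·72 = 72 + 14×72 = 1080
Last selection ≤ 1803: 72 + ⌊(1803−72)/72⌋·72 = 72 + 24×72 = 1800
Count = 24 − 14 + 1 = 11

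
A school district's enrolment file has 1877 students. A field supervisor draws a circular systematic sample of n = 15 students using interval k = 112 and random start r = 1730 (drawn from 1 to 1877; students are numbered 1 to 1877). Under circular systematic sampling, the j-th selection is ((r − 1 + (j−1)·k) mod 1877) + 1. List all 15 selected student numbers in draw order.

Selection 1: 1730
Selection 2: 1730 + 112 = 1842
Selection 3: 1842 + 112 = 1954 → 1954 − 1877 = 77
Selection 4: 77 + 112 = 189
Selection 5: 189 + 112 = 301
Selection 6: 301 + 112 = 413
Selection 7: 413 + 112 = 525
Selection 8: 525 + 112 = 637
Selection 9: 637 + 112 = 749
Selection 10: 749 + 112 = 861
Selection 11: 861 + 112 = 973
Selection 12: 973 + 112 = 1085
Selection 13: 1085 + 112 = 1197
Selection 14: 1197 + 112 = 1309
Selection 15: 1309 + 112 = 1421

1730, 1842, 77, 189, 301, 413, 525, 637, 749, 861, 973, 1085, 1197, 1309, 1421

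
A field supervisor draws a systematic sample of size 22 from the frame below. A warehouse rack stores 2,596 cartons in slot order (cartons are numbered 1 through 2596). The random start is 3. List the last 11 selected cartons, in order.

1301, 1419, 1537, 1655, 1773, 1891, 2009, 2127, 2245, 2363, 2481

k = N/n = 2596/22 = 118
12th selection = 3 + 11×118 = 1301
13th: 1301 + 118 = 1419
14th: 1419 + 118 = 1537
15th: 1537 + 118 = 1655
16th: 1655 + 118 = 1773
17th: 1773 + 118 = 1891
18th: 1891 + 118 = 2009
19th: 2009 + 118 = 2127
20th: 2127 + 118 = 2245
21st: 2245 + 118 = 2363
22nd: 2363 + 118 = 2481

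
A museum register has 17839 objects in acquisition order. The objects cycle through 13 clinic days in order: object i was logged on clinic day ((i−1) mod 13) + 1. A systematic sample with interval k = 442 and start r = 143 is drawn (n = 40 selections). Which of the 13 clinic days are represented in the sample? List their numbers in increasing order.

13

Consecutive selections differ by k = 442, so their clinic day numbers differ by 442 mod 13 = 0.
gcd(442, 13) = 13, so the sample visits 13/13 = 1 distinct residues mod 13.
Start 143 is clinic day 13; the clinic days hit are 13.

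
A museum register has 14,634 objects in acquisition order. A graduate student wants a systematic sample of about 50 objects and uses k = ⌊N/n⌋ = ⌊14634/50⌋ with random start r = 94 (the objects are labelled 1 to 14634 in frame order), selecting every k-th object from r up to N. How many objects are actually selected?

50

k = ⌊14634/50⌋ = 292
Achieved size = ⌊(14634 − 94)/292⌋ + 1 = ⌊14540/292⌋ + 1 = 49 + 1 = 50
(last selection: 94 + 49×292 = 14402 ≤ 14634; next would be 14694 > 14634)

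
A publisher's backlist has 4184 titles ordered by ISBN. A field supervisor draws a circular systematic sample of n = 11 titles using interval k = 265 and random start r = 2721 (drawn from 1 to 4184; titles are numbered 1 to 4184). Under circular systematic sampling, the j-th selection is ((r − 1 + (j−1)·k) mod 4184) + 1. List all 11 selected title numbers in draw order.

2721, 2986, 3251, 3516, 3781, 4046, 127, 392, 657, 922, 1187

Selection 1: 2721
Selection 2: 2721 + 265 = 2986
Selection 3: 2986 + 265 = 3251
Selection 4: 3251 + 265 = 3516
Selection 5: 3516 + 265 = 3781
Selection 6: 3781 + 265 = 4046
Selection 7: 4046 + 265 = 4311 → 4311 − 4184 = 127
Selection 8: 127 + 265 = 392
Selection 9: 392 + 265 = 657
Selection 10: 657 + 265 = 922
Selection 11: 922 + 265 = 1187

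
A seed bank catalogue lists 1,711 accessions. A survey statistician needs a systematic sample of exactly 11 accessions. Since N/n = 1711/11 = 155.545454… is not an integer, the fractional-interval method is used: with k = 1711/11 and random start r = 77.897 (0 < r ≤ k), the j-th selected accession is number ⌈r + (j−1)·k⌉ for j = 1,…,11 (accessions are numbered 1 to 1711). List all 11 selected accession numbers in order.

j=1: r + 0k = 77.897 → ⌈·⌉ = 78
j=2: r + 1k = 233.442454… → ⌈·⌉ = 234
j=3: r + 2k = 388.987909… → ⌈·⌉ = 389
j=4: r + 3k = 544.533363… → ⌈·⌉ = 545
j=5: r + 4k = 700.078818… → ⌈·⌉ = 701
j=6: r + 5k = 855.624272… → ⌈·⌉ = 856
j=7: r + 6k = 1011.169727… → ⌈·⌉ = 1012
j=8: r + 7k = 1166.715181… → ⌈·⌉ = 1167
j=9: r + 8k = 1322.260636… → ⌈·⌉ = 1323
j=10: r + 9k = 1477.806090… → ⌈·⌉ = 1478
j=11: r + 10k = 1633.351545… → ⌈·⌉ = 1634

78, 234, 389, 545, 701, 856, 1012, 1167, 1323, 1478, 1634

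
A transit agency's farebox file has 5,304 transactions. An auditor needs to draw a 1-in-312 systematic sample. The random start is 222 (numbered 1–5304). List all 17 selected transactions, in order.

222, 534, 846, 1158, 1470, 1782, 2094, 2406, 2718, 3030, 3342, 3654, 3966, 4278, 4590, 4902, 5214

transaction 1: 222
transaction 2: 222 + 312 = 534
transaction 3: 534 + 312 = 846
transaction 4: 846 + 312 = 1158
transaction 5: 1158 + 312 = 1470
transaction 6: 1470 + 312 = 1782
transaction 7: 1782 + 312 = 2094
transaction 8: 2094 + 312 = 2406
transaction 9: 2406 + 312 = 2718
transaction 10: 2718 + 312 = 3030
transaction 11: 3030 + 312 = 3342
transaction 12: 3342 + 312 = 3654
transaction 13: 3654 + 312 = 3966
transaction 14: 3966 + 312 = 4278
transaction 15: 4278 + 312 = 4590
transaction 16: 4590 + 312 = 4902
transaction 17: 4902 + 312 = 5214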